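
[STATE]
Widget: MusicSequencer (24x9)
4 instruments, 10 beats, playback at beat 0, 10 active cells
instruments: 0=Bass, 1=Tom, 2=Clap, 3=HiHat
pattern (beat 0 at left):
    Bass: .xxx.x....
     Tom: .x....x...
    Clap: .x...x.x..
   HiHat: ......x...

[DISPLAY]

      ▼123456789        
  Bass·███·█····        
   Tom·█····█···        
  Clap·█···█·█··        
 HiHat······█···        
                        
                        
                        
                        


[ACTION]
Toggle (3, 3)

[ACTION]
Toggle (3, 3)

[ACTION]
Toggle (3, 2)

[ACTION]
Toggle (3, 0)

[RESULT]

      ▼123456789        
  Bass·███·█····        
   Tom·█····█···        
  Clap·█···█·█··        
 HiHat█·█···█···        
                        
                        
                        
                        


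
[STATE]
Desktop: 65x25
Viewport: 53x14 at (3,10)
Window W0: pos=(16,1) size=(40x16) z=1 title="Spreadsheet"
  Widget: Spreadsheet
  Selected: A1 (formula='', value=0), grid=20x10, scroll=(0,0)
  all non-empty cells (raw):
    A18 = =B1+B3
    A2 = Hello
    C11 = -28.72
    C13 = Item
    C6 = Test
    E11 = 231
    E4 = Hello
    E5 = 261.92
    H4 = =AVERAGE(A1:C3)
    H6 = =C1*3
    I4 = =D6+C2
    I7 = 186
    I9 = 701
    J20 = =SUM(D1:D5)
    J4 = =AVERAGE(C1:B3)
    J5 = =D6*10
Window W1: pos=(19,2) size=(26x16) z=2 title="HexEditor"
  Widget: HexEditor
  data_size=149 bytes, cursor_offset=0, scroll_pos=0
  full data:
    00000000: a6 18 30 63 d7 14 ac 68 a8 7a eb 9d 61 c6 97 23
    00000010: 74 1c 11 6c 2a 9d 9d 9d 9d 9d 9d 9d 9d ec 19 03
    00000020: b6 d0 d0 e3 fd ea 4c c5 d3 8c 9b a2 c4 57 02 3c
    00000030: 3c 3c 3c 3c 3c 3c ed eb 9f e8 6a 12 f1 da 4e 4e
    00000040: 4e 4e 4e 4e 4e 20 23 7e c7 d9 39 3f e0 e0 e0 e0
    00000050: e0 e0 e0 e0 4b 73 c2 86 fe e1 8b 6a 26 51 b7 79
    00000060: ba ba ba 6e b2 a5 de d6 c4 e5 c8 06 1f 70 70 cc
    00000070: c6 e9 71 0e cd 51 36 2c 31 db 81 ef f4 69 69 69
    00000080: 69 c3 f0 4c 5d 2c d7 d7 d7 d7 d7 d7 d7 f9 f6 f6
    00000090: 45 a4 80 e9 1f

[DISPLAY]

             ┃  ┃00000050  e0 e0 e0 e0 4b┃       0He┃
             ┃  ┃00000060  ba ba ba 6e b2┃       0  ┃
             ┃  ┃00000070  c6 e9 71 0e cd┃       0  ┃
             ┃  ┃00000080  69 c3 f0 4c 5d┃       0  ┃
             ┃  ┃00000090  45 a4 80 e9 1f┃       0  ┃
             ┃  ┃                        ┃       0  ┃
             ┗━━┃                        ┃━━━━━━━━━━┛
                ┗━━━━━━━━━━━━━━━━━━━━━━━━┛           
                                                     
                                                     
                                                     
                                                     
                                                     
                                                     


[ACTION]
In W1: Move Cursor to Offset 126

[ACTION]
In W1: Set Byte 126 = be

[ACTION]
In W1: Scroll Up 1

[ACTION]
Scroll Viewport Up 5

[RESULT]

             ┃  ┃00000000  a6 18 30 63 d7┃   D      ┃
             ┃--┃00000010  74 1c 11 6c 2a┃----------┃
             ┃  ┃00000020  b6 d0 d0 e3 fd┃       0  ┃
             ┃  ┃00000030  3c 3c 3c 3c 3c┃       0  ┃
             ┃  ┃00000040  4e 4e 4e 4e 4e┃       0  ┃
             ┃  ┃00000050  e0 e0 e0 e0 4b┃       0He┃
             ┃  ┃00000060  ba ba ba 6e b2┃       0  ┃
             ┃  ┃00000070  c6 e9 71 0e cd┃       0  ┃
             ┃  ┃00000080  69 c3 f0 4c 5d┃       0  ┃
             ┃  ┃00000090  45 a4 80 e9 1f┃       0  ┃
             ┃  ┃                        ┃       0  ┃
             ┗━━┃                        ┃━━━━━━━━━━┛
                ┗━━━━━━━━━━━━━━━━━━━━━━━━┛           
                                                     


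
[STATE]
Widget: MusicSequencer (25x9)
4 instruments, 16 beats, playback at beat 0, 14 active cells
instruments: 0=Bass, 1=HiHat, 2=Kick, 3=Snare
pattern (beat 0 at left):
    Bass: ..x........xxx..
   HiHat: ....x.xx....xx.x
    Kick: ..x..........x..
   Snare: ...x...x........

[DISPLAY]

      ▼123456789012345   
  Bass··█········███··   
 HiHat····█·██····██·█   
  Kick··█··········█··   
 Snare···█···█········   
                         
                         
                         
                         


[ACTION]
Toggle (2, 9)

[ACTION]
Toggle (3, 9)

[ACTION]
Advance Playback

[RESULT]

      0▼23456789012345   
  Bass··█········███··   
 HiHat····█·██····██·█   
  Kick··█······█···█··   
 Snare···█···█·█······   
                         
                         
                         
                         


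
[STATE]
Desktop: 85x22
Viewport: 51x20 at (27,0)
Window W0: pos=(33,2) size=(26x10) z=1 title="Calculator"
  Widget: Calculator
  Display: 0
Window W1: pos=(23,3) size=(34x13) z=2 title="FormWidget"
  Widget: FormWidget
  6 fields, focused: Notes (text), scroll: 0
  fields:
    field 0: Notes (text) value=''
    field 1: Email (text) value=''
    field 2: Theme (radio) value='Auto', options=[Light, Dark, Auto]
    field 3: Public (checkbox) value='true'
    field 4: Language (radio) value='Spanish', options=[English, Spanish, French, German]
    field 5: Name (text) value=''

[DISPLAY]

                                                   
                                                   
      ┏━━━━━━━━━━━━━━━━━━━━━━━━┓                   
━━━━━━━━━━━━━━━━━━━━━━━━━━━━━┓ ┃                   
rmWidget                     ┃─┨                   
─────────────────────────────┨0┃                   
otes:      [                ]┃ ┃                   
mail:      [                ]┃ ┃                   
heme:      ( ) Light  ( ) Dar┃ ┃                   
ublic:     [x]               ┃ ┃                   
anguage:   ( ) English  (●) S┃ ┃                   
ame:       [                ]┃━┛                   
                             ┃                     
                             ┃                     
                             ┃                     
━━━━━━━━━━━━━━━━━━━━━━━━━━━━━┛                     
                                                   
                                                   
                                                   
                                                   


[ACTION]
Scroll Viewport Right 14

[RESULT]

                                                   
                                                   
━━━━━━━━━━━━━━━━━━━━━━━━┓                          
━━━━━━━━━━━━━━━━━━━━━━┓ ┃                          
t                     ┃─┨                          
──────────────────────┨0┃                          
    [                ]┃ ┃                          
    [                ]┃ ┃                          
    ( ) Light  ( ) Dar┃ ┃                          
    [x]               ┃ ┃                          
:   ( ) English  (●) S┃ ┃                          
    [                ]┃━┛                          
                      ┃                            
                      ┃                            
                      ┃                            
━━━━━━━━━━━━━━━━━━━━━━┛                            
                                                   
                                                   
                                                   
                                                   


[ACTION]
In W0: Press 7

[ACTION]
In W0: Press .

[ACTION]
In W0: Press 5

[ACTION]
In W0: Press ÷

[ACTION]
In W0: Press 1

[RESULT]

                                                   
                                                   
━━━━━━━━━━━━━━━━━━━━━━━━┓                          
━━━━━━━━━━━━━━━━━━━━━━┓ ┃                          
t                     ┃─┨                          
──────────────────────┨1┃                          
    [                ]┃ ┃                          
    [                ]┃ ┃                          
    ( ) Light  ( ) Dar┃ ┃                          
    [x]               ┃ ┃                          
:   ( ) English  (●) S┃ ┃                          
    [                ]┃━┛                          
                      ┃                            
                      ┃                            
                      ┃                            
━━━━━━━━━━━━━━━━━━━━━━┛                            
                                                   
                                                   
                                                   
                                                   


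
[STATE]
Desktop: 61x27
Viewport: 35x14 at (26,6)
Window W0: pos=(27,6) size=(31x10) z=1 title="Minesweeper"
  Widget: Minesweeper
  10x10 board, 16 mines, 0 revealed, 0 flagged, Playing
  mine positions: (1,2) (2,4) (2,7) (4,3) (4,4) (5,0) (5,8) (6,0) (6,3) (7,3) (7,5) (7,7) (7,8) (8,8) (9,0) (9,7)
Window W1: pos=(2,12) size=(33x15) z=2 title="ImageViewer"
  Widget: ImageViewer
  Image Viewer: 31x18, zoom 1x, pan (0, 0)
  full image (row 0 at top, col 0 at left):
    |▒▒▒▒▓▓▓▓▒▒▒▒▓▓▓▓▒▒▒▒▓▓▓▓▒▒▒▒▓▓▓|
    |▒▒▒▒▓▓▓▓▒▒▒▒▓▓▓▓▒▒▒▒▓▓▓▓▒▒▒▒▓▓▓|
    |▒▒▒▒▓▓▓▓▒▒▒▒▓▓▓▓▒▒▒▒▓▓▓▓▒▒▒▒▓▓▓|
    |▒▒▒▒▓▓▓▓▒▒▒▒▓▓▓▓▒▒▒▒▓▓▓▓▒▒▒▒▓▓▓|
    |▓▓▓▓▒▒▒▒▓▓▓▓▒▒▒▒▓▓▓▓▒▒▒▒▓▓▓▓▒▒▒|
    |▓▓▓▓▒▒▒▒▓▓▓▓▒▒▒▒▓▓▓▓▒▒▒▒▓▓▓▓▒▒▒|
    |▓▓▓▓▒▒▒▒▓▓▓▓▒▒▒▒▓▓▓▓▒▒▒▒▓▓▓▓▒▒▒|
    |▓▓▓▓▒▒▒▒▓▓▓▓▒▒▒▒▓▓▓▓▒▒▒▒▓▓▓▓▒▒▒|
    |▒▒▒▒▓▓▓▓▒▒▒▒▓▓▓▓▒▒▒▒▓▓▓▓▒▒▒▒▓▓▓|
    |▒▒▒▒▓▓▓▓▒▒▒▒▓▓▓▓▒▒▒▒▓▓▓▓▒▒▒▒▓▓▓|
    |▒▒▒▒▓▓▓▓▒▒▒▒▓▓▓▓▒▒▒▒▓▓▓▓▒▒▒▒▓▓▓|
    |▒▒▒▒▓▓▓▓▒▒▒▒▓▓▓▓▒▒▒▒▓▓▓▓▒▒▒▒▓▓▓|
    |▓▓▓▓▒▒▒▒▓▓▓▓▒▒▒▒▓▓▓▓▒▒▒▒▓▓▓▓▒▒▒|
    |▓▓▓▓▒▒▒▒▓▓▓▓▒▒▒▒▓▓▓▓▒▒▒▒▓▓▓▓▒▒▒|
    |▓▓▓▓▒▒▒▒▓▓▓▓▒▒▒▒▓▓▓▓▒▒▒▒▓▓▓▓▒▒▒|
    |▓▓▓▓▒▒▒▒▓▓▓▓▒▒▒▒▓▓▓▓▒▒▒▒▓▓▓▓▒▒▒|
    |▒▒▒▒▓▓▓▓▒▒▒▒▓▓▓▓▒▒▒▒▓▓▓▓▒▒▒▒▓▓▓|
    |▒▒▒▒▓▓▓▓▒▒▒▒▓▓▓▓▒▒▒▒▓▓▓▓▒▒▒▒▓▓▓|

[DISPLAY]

 ┏━━━━━━━━━━━━━━━━━━━━━━━━━━━━━┓   
 ┃ Minesweeper                 ┃   
 ┠─────────────────────────────┨   
 ┃■■■■■■■■■■                   ┃   
 ┃■■■■■■■■■■                   ┃   
 ┃■■■■■■■■■■                   ┃   
━━━━━━━━┓■■■                   ┃   
        ┃■■■                   ┃   
────────┨■■■                   ┃   
▓▒▒▒▒▓▓▓┃━━━━━━━━━━━━━━━━━━━━━━┛   
▓▒▒▒▒▓▓▓┃                          
▓▒▒▒▒▓▓▓┃                          
▓▒▒▒▒▓▓▓┃                          
▒▓▓▓▓▒▒▒┃                          


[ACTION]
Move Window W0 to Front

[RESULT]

 ┏━━━━━━━━━━━━━━━━━━━━━━━━━━━━━┓   
 ┃ Minesweeper                 ┃   
 ┠─────────────────────────────┨   
 ┃■■■■■■■■■■                   ┃   
 ┃■■■■■■■■■■                   ┃   
 ┃■■■■■■■■■■                   ┃   
━┃■■■■■■■■■■                   ┃   
 ┃■■■■■■■■■■                   ┃   
─┃■■■■■■■■■■                   ┃   
▓┗━━━━━━━━━━━━━━━━━━━━━━━━━━━━━┛   
▓▒▒▒▒▓▓▓┃                          
▓▒▒▒▒▓▓▓┃                          
▓▒▒▒▒▓▓▓┃                          
▒▓▓▓▓▒▒▒┃                          


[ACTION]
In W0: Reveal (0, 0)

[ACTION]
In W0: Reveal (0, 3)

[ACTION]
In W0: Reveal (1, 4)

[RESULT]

 ┏━━━━━━━━━━━━━━━━━━━━━━━━━━━━━┓   
 ┃ Minesweeper                 ┃   
 ┠─────────────────────────────┨   
 ┃ 1■1■■■■■■                   ┃   
 ┃ 1■■1■■■■■                   ┃   
 ┃ 11■■■■■■■                   ┃   
━┃  1■■■■■■■                   ┃   
 ┃111■■■■■■■                   ┃   
─┃■■■■■■■■■■                   ┃   
▓┗━━━━━━━━━━━━━━━━━━━━━━━━━━━━━┛   
▓▒▒▒▒▓▓▓┃                          
▓▒▒▒▒▓▓▓┃                          
▓▒▒▒▒▓▓▓┃                          
▒▓▓▓▓▒▒▒┃                          


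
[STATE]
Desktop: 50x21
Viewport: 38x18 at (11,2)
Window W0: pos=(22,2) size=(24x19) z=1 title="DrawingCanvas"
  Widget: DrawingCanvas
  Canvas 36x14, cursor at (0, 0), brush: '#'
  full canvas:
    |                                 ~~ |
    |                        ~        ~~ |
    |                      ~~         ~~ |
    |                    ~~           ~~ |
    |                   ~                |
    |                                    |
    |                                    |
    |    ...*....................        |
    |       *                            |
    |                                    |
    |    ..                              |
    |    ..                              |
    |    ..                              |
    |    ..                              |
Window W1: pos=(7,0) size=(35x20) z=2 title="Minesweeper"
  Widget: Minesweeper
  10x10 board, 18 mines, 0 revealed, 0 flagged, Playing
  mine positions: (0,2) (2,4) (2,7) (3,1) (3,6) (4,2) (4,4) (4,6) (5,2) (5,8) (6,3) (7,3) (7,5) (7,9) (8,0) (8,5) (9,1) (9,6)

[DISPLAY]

──────────────────────────────┨━━━┓   
■■■■■■■                       ┃   ┃   
■■■■■■■                       ┃───┨   
■■■■■■■                       ┃   ┃   
■■■■■■■                       ┃   ┃   
■■■■■■■                       ┃   ┃   
■■■■■■■                       ┃ ~~┃   
■■■■■■■                       ┃~  ┃   
■■■■■■■                       ┃   ┃   
■■■■■■■                       ┃   ┃   
■■■■■■■                       ┃...┃   
                              ┃   ┃   
                              ┃   ┃   
                              ┃   ┃   
                              ┃   ┃   
                              ┃   ┃   
                              ┃   ┃   
━━━━━━━━━━━━━━━━━━━━━━━━━━━━━━┛   ┃   


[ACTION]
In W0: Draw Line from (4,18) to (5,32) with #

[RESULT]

──────────────────────────────┨━━━┓   
■■■■■■■                       ┃   ┃   
■■■■■■■                       ┃───┨   
■■■■■■■                       ┃   ┃   
■■■■■■■                       ┃   ┃   
■■■■■■■                       ┃   ┃   
■■■■■■■                       ┃ ~~┃   
■■■■■■■                       ┃###┃   
■■■■■■■                       ┃   ┃   
■■■■■■■                       ┃   ┃   
■■■■■■■                       ┃...┃   
                              ┃   ┃   
                              ┃   ┃   
                              ┃   ┃   
                              ┃   ┃   
                              ┃   ┃   
                              ┃   ┃   
━━━━━━━━━━━━━━━━━━━━━━━━━━━━━━┛   ┃   


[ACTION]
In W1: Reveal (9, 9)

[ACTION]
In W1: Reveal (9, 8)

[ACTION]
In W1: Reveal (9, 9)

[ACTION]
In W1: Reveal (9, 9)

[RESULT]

──────────────────────────────┨━━━┓   
■■■■■■■                       ┃   ┃   
■■■■■■■                       ┃───┨   
■■■■■■■                       ┃   ┃   
■■■■■■■                       ┃   ┃   
■■■■■■■                       ┃   ┃   
■■■■■■■                       ┃ ~~┃   
■■■■■■■                       ┃###┃   
■■■■■■■                       ┃   ┃   
■■■■111                       ┃   ┃   
■■■■1                         ┃...┃   
                              ┃   ┃   
                              ┃   ┃   
                              ┃   ┃   
                              ┃   ┃   
                              ┃   ┃   
                              ┃   ┃   
━━━━━━━━━━━━━━━━━━━━━━━━━━━━━━┛   ┃   


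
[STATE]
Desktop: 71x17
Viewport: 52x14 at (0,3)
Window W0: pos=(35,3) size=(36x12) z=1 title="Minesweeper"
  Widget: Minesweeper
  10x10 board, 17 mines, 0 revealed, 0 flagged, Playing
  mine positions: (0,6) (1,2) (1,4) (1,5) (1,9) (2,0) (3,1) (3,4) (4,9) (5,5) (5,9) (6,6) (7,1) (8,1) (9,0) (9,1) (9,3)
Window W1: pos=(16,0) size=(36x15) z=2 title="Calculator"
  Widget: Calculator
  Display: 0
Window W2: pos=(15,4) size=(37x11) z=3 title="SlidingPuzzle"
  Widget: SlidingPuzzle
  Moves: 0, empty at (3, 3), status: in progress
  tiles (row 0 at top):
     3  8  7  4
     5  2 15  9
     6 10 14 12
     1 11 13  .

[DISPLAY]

                ┃                                 0┃
               ┏━━━━━━━━━━━━━━━━━━━━━━━━━━━━━━━━━━━┓
               ┃ SlidingPuzzle                     ┃
               ┠───────────────────────────────────┨
               ┃┌────┬────┬────┬────┐              ┃
               ┃│  3 │  8 │  7 │  4 │              ┃
               ┃├────┼────┼────┼────┤              ┃
               ┃│  5 │  2 │ 15 │  9 │              ┃
               ┃├────┼────┼────┼────┤              ┃
               ┃│  6 │ 10 │ 14 │ 12 │              ┃
               ┃├────┼────┼────┼────┤              ┃
               ┗━━━━━━━━━━━━━━━━━━━━━━━━━━━━━━━━━━━┛
                                                    
                                                    


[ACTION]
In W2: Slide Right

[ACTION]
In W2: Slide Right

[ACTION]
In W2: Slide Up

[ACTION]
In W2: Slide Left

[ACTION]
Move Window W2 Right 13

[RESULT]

                ┃                                 0┃
                ┃┌───┬───┬──┏━━━━━━━━━━━━━━━━━━━━━━━
                ┃│ 7 │ 8 │ 9┃ SlidingPuzzle         
                ┃├───┼───┼──┠───────────────────────
                ┃│ 4 │ 5 │ 6┃┌────┬────┬────┬────┐  
                ┃├───┼───┼──┃│  3 │  8 │  7 │  4 │  
                ┃│ 1 │ 2 │ 3┃├────┼────┼────┼────┤  
                ┃├───┼───┼──┃│  5 │  2 │ 15 │  9 │  
                ┃│ 0 │ . │ =┃├────┼────┼────┼────┤  
                ┃├───┼───┼──┃│  6 │ 10 │ 14 │ 12 │  
                ┃│ C │ MC│ M┃├────┼────┼────┼────┤  
                ┗━━━━━━━━━━━┗━━━━━━━━━━━━━━━━━━━━━━━
                                                    
                                                    


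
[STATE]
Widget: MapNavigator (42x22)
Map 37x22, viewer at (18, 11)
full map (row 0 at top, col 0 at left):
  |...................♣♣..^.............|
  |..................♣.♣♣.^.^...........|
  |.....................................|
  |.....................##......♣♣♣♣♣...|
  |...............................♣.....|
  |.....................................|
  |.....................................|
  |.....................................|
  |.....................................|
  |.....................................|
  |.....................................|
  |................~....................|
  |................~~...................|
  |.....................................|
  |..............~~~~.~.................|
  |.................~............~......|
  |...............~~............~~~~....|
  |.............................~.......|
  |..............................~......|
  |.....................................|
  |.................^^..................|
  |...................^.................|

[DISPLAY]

   ...................♣♣..^.............  
   ..................♣.♣♣.^.^...........  
   .....................................  
   .....................##......♣♣♣♣♣...  
   ...............................♣.....  
   .....................................  
   .....................................  
   .....................................  
   .....................................  
   .....................................  
   .....................................  
   ................~.@..................  
   ................~~...................  
   .....................................  
   ..............~~~~.~.................  
   .................~............~......  
   ...............~~............~~~~....  
   .............................~.......  
   ..............................~......  
   .....................................  
   .................^^..................  
   ...................^.................  


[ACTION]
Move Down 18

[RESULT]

   .....................................  
   ................~....................  
   ................~~...................  
   .....................................  
   ..............~~~~.~.................  
   .................~............~......  
   ...............~~............~~~~....  
   .............................~.......  
   ..............................~......  
   .....................................  
   .................^^..................  
   ..................@^.................  
                                          
                                          
                                          
                                          
                                          
                                          
                                          
                                          
                                          
                                          


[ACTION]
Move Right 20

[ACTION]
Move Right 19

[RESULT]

......................                    
.~....................                    
.~~...................                    
......................                    
~~~.~.................                    
..~............~......                    
~~............~~~~....                    
..............~.......                    
...............~......                    
......................                    
..^^..................                    
....^................@                    
                                          
                                          
                                          
                                          
                                          
                                          
                                          
                                          
                                          
                                          


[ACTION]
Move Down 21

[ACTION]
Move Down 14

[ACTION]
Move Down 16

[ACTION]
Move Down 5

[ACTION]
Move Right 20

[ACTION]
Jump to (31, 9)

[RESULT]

                                          
                                          
.........♣♣..^.............               
........♣.♣♣.^.^...........               
...........................               
...........##......♣♣♣♣♣...               
.....................♣.....               
...........................               
...........................               
...........................               
...........................               
.....................@.....               
...........................               
......~....................               
......~~...................               
...........................               
....~~~~.~.................               
.......~............~......               
.....~~............~~~~....               
...................~.......               
....................~......               
...........................               


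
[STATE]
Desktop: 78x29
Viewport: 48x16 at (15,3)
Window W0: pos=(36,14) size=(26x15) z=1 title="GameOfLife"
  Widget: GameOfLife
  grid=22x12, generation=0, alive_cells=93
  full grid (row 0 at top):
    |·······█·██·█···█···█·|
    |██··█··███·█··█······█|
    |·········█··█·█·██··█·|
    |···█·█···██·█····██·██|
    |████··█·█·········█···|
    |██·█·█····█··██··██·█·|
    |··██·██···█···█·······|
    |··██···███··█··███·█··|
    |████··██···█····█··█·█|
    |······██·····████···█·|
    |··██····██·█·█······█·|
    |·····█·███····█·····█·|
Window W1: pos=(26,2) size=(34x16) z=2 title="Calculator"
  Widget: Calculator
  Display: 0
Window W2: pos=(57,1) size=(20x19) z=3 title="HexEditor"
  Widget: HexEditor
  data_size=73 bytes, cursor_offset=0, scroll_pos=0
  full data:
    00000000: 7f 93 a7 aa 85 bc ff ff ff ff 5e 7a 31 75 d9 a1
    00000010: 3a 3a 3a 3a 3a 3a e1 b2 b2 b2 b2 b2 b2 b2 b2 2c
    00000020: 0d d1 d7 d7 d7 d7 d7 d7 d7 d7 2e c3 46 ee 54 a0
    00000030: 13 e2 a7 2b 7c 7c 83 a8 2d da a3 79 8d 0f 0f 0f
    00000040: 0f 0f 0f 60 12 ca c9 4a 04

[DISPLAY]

           ┃ Calculator                   ┠─────
           ┠──────────────────────────────┃00000
           ┃                              ┃00000
           ┃┌───┬───┬───┬───┐             ┃00000
           ┃│ 7 │ 8 │ 9 │ ÷ │             ┃00000
           ┃├───┼───┼───┼───┤             ┃00000
           ┃│ 4 │ 5 │ 6 │ × │             ┃     
           ┃├───┼───┼───┼───┤             ┃     
           ┃│ 1 │ 2 │ 3 │ - │             ┃     
           ┃├───┼───┼───┼───┤             ┃     
           ┃│ 0 │ . │ = │ + │             ┃     
           ┃├───┼───┼───┼───┤             ┃     
           ┃│ C │ MC│ MR│ M+│             ┃     
           ┃└───┴───┴───┴───┘             ┃     
           ┗━━━━━━━━━━━━━━━━━━━━━━━━━━━━━━┃     
                     ┃██··█··███·█··█·····┃     


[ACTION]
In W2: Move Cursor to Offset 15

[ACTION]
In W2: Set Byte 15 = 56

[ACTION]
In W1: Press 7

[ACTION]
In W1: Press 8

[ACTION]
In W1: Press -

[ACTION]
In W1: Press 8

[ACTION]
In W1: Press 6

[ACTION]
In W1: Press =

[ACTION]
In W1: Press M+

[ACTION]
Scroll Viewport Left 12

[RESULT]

                       ┃ Calculator             
                       ┠────────────────────────
                       ┃                        
                       ┃┌───┬───┬───┬───┐       
                       ┃│ 7 │ 8 │ 9 │ ÷ │       
                       ┃├───┼───┼───┼───┤       
                       ┃│ 4 │ 5 │ 6 │ × │       
                       ┃├───┼───┼───┼───┤       
                       ┃│ 1 │ 2 │ 3 │ - │       
                       ┃├───┼───┼───┼───┤       
                       ┃│ 0 │ . │ = │ + │       
                       ┃├───┼───┼───┼───┤       
                       ┃│ C │ MC│ MR│ M+│       
                       ┃└───┴───┴───┴───┘       
                       ┗━━━━━━━━━━━━━━━━━━━━━━━━
                                 ┃██··█··███·█··


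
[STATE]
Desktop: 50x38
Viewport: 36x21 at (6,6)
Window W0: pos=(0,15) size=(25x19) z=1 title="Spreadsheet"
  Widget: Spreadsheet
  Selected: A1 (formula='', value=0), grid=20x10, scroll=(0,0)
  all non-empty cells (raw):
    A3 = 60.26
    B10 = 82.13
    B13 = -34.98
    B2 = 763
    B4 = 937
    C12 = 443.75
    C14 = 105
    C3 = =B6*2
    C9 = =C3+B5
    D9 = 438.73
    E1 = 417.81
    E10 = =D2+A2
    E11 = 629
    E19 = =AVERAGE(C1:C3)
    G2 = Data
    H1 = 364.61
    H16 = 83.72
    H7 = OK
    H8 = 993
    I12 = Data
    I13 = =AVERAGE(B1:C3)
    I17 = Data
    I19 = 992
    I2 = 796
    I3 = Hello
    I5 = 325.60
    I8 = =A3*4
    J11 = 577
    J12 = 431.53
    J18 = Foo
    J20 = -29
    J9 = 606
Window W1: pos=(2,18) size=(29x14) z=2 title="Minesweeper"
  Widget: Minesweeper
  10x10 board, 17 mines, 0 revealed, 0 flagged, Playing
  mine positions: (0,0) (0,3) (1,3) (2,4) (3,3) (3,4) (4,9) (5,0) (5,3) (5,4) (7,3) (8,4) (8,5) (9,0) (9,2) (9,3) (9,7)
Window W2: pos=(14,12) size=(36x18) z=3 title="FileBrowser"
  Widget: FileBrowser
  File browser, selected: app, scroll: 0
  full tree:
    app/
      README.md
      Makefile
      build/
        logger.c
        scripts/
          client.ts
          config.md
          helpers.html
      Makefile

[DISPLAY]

                                    
                                    
                                    
                                    
                                    
                                    
        ┏━━━━━━━━━━━━━━━━━━━━━━━━━━━
        ┃ FileBrowser               
        ┠───────────────────────────
━━━━━━━━┃> [-] app/                 
adsheet ┃    README.md              
────────┃    Makefile               
━━━━━━━━┃    [+] build/             
nesweepe┃    Makefile               
────────┃                           
■■■■■■■ ┃                           
■■■■■■■ ┃                           
■■■■■■■ ┃                           
■■■■■■■ ┃                           
■■■■■■■ ┃                           
■■■■■■■ ┃                           


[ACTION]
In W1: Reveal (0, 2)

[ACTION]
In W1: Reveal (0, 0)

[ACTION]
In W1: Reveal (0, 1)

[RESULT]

                                    
                                    
                                    
                                    
                                    
                                    
        ┏━━━━━━━━━━━━━━━━━━━━━━━━━━━
        ┃ FileBrowser               
        ┠───────────────────────────
━━━━━━━━┃> [-] app/                 
adsheet ┃    README.md              
────────┃    Makefile               
━━━━━━━━┃    [+] build/             
nesweepe┃    Makefile               
────────┃                           
✹■■■■■■ ┃                           
✹■■■■■■ ┃                           
■✹■■■■■ ┃                           
✹✹■■■■■ ┃                           
■■■■■■✹ ┃                           
✹✹■■■■■ ┃                           


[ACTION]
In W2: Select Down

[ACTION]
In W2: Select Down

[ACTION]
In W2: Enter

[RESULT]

                                    
                                    
                                    
                                    
                                    
                                    
        ┏━━━━━━━━━━━━━━━━━━━━━━━━━━━
        ┃ FileBrowser               
        ┠───────────────────────────
━━━━━━━━┃  [-] app/                 
adsheet ┃    README.md              
────────┃  > Makefile               
━━━━━━━━┃    [+] build/             
nesweepe┃    Makefile               
────────┃                           
✹■■■■■■ ┃                           
✹■■■■■■ ┃                           
■✹■■■■■ ┃                           
✹✹■■■■■ ┃                           
■■■■■■✹ ┃                           
✹✹■■■■■ ┃                           


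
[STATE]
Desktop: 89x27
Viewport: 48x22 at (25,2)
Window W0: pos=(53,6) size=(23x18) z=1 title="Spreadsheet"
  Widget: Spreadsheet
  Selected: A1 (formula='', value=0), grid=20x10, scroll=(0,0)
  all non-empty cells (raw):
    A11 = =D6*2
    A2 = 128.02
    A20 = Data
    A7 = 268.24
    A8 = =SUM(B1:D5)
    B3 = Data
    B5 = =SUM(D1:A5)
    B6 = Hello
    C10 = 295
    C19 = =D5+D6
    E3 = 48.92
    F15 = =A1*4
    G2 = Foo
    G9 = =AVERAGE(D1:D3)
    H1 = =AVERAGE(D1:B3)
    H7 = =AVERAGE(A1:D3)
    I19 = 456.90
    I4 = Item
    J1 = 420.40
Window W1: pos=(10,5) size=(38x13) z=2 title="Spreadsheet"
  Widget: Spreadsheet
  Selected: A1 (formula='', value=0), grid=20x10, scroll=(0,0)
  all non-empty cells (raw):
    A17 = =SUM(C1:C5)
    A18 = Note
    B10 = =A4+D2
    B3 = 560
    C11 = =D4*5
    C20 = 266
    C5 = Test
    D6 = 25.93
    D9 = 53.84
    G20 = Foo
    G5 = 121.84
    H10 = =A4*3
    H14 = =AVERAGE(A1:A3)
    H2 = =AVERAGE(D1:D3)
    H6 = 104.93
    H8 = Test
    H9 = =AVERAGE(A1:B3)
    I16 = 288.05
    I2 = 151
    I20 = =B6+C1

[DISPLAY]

                                                
                                                
                                                
━━━━━━━━━━━━━━━━━━━━━━┓                         
                      ┃     ┏━━━━━━━━━━━━━━━━━━━
──────────────────────┨     ┃ Spreadsheet       
                      ┃     ┠───────────────────
 B       C       D    ┃     ┃A1:                
----------------------┃     ┃       A       B   
     0       0       0┃     ┃-------------------
     0       0       0┃     ┃  1      [0]       
   560       0       0┃     ┃  2   128.02       
     0       0       0┃     ┃  3        0Data   
     0Test           0┃     ┃  4        0       
     0       0   25.93┃     ┃  5        0#CIRC! 
━━━━━━━━━━━━━━━━━━━━━━┛     ┃  6        0Hello  
                            ┃  7   268.24       
                            ┃  8 #CIRC!         
                            ┃  9        0       
                            ┃ 10        0       
                            ┃ 11        0       
                            ┗━━━━━━━━━━━━━━━━━━━


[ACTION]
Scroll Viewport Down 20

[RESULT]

━━━━━━━━━━━━━━━━━━━━━━┓                         
                      ┃     ┏━━━━━━━━━━━━━━━━━━━
──────────────────────┨     ┃ Spreadsheet       
                      ┃     ┠───────────────────
 B       C       D    ┃     ┃A1:                
----------------------┃     ┃       A       B   
     0       0       0┃     ┃-------------------
     0       0       0┃     ┃  1      [0]       
   560       0       0┃     ┃  2   128.02       
     0       0       0┃     ┃  3        0Data   
     0Test           0┃     ┃  4        0       
     0       0   25.93┃     ┃  5        0#CIRC! 
━━━━━━━━━━━━━━━━━━━━━━┛     ┃  6        0Hello  
                            ┃  7   268.24       
                            ┃  8 #CIRC!         
                            ┃  9        0       
                            ┃ 10        0       
                            ┃ 11        0       
                            ┗━━━━━━━━━━━━━━━━━━━
                                                
                                                
                                                


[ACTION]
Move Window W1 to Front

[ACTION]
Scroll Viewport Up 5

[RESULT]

                                                
                                                
                                                
                                                
                                                
━━━━━━━━━━━━━━━━━━━━━━┓                         
                      ┃     ┏━━━━━━━━━━━━━━━━━━━
──────────────────────┨     ┃ Spreadsheet       
                      ┃     ┠───────────────────
 B       C       D    ┃     ┃A1:                
----------------------┃     ┃       A       B   
     0       0       0┃     ┃-------------------
     0       0       0┃     ┃  1      [0]       
   560       0       0┃     ┃  2   128.02       
     0       0       0┃     ┃  3        0Data   
     0Test           0┃     ┃  4        0       
     0       0   25.93┃     ┃  5        0#CIRC! 
━━━━━━━━━━━━━━━━━━━━━━┛     ┃  6        0Hello  
                            ┃  7   268.24       
                            ┃  8 #CIRC!         
                            ┃  9        0       
                            ┃ 10        0       
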